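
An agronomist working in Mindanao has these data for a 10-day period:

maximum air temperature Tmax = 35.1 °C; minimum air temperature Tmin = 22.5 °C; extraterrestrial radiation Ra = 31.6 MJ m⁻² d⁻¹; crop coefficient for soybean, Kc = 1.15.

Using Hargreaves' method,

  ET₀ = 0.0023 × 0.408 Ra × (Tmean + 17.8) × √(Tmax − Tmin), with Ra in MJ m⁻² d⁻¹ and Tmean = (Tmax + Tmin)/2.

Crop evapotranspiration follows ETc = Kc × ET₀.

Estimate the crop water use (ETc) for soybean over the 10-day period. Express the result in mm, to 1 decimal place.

56.4 mm

Tmean = (35.1 + 22.5)/2 = 28.80 °C
0.408 Ra = 0.408 × 31.6 = 12.8928 mm/d equivalent
ET₀ = 0.0023 × 12.8928 × (28.80 + 17.8) × √12.6 = 0.0023 × 12.8928 × 46.60 × 3.5496 = 4.9050 mm/d
ETc = Kc × ET₀ = 1.15 × 4.9050 = 5.6408 mm/d
Over 10 days: 5.6408 × 10 = 56.408 mm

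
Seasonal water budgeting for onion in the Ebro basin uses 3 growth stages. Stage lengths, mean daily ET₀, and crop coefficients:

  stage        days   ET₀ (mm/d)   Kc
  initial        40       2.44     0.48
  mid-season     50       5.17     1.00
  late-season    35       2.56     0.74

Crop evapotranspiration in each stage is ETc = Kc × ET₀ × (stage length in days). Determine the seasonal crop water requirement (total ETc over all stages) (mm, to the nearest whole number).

initial: 0.48 × 2.44 × 40 = 46.85 mm
mid-season: 1.00 × 5.17 × 50 = 258.50 mm
late-season: 0.74 × 2.56 × 35 = 66.30 mm
Seasonal total = 371.65 mm

372 mm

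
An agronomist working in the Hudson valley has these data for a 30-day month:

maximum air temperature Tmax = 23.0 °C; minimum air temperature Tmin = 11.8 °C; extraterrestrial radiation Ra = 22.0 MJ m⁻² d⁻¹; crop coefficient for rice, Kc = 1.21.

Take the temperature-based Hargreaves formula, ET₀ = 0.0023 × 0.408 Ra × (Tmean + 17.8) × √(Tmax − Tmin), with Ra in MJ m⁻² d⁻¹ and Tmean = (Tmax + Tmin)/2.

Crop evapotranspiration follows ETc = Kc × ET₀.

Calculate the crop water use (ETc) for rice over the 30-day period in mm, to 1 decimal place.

Tmean = (23.0 + 11.8)/2 = 17.40 °C
0.408 Ra = 0.408 × 22.0 = 8.9760 mm/d equivalent
ET₀ = 0.0023 × 8.9760 × (17.40 + 17.8) × √11.2 = 0.0023 × 8.9760 × 35.20 × 3.3466 = 2.4320 mm/d
ETc = Kc × ET₀ = 1.21 × 2.4320 = 2.9427 mm/d
Over 30 days: 2.9427 × 30 = 88.281 mm

88.3 mm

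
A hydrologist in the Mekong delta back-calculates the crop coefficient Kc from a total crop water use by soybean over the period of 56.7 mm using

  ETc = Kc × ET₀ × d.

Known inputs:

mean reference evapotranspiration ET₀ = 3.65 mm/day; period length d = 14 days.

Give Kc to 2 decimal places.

ETc = Kc × ET₀ × d  ⇒  Kc = ETc / (ET₀ × d)
Kc = 56.7 / (3.65 × 14) = 56.7 / 51.10 = 1.1096

1.11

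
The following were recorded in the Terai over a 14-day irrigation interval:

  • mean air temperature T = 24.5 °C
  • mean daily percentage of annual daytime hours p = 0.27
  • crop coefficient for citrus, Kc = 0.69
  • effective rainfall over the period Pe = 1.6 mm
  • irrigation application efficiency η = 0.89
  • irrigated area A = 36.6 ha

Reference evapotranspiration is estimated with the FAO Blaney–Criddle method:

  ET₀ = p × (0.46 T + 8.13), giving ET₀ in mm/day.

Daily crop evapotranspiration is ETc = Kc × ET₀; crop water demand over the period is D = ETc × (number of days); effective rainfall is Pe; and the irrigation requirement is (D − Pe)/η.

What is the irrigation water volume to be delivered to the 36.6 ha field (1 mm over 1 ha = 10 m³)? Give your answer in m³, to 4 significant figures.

ET₀ = 0.27 × (0.46 × 24.5 + 8.13) = 0.27 × 19.400 = 5.2380 mm/d
ETc = Kc × ET₀ = 0.69 × 5.2380 = 3.6142 mm/d
Crop demand D = ETc × 14 d = 3.6142 × 14 = 50.599 mm
D − Pe = 50.599 − 1.6 = 48.999 mm
Gross irrigation = 48.999 / 0.89 = 55.055 mm
Volume = 55.055 mm × 36.6 ha × 10 = 20150.1 m³

20150 m³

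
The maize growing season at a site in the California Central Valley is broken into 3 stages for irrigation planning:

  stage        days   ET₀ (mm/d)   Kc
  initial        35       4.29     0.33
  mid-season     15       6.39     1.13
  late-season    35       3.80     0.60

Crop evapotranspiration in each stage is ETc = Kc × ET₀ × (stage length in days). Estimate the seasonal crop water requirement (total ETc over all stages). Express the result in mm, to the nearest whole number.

initial: 0.33 × 4.29 × 35 = 49.55 mm
mid-season: 1.13 × 6.39 × 15 = 108.31 mm
late-season: 0.60 × 3.80 × 35 = 79.80 mm
Seasonal total = 237.66 mm

238 mm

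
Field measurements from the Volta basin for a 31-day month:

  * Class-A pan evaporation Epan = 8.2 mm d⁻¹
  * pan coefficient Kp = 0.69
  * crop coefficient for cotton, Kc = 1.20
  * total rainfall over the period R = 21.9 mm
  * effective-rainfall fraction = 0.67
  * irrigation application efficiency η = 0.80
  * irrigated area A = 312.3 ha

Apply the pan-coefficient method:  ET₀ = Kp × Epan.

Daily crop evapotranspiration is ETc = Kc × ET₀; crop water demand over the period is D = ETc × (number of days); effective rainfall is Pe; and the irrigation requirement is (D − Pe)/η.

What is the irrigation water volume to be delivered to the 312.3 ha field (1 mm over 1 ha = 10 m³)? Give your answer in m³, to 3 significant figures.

ET₀ = 0.69 × 8.2 = 5.6580 mm/d
ETc = Kc × ET₀ = 1.20 × 5.6580 = 6.7896 mm/d
Crop demand D = ETc × 31 d = 6.7896 × 31 = 210.478 mm
Pe = 0.67 × 21.9 = 14.673 mm
D − Pe = 210.478 − 14.673 = 195.805 mm
Gross irrigation = 195.805 / 0.80 = 244.756 mm
Volume = 244.756 mm × 312.3 ha × 10 = 764373.0 m³

764000 m³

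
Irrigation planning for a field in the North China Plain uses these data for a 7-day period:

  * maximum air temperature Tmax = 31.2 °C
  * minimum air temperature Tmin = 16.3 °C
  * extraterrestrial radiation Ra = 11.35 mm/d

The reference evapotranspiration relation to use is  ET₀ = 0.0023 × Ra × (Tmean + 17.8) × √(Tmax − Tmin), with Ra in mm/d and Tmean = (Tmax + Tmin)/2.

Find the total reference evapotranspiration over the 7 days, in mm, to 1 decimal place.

29.3 mm

Tmean = (31.2 + 16.3)/2 = 23.75 °C
ET₀ = 0.0023 × 11.35 × (23.75 + 17.8) × √14.9 = 0.0023 × 11.35 × 41.55 × 3.8601 = 4.1869 mm/d
Over 7 days: 4.1869 × 7 = 29.308 mm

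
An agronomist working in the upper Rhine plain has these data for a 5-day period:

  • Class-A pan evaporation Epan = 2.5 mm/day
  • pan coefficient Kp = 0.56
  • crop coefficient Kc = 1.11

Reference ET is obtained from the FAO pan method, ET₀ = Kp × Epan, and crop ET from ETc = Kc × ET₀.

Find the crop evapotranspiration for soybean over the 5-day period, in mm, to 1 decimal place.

7.8 mm

ET₀ = 0.56 × 2.5 = 1.4000 mm/d
ETc = Kc × ET₀ = 1.11 × 1.4000 = 1.5540 mm/d
Over 5 days: 1.5540 × 5 = 7.770 mm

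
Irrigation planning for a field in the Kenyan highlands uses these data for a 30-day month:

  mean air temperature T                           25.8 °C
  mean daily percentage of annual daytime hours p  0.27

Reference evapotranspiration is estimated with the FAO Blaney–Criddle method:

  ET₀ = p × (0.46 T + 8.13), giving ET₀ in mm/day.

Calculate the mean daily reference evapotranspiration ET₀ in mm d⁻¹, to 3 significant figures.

ET₀ = 0.27 × (0.46 × 25.8 + 8.13) = 0.27 × 19.998 = 5.3995 mm/d

5.40 mm d⁻¹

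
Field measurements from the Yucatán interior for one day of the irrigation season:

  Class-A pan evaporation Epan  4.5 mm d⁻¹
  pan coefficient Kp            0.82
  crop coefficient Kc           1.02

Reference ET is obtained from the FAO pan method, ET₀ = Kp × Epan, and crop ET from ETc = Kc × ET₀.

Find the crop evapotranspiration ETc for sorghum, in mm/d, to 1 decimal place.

3.8 mm/d

ET₀ = 0.82 × 4.5 = 3.6900 mm/d
ETc = Kc × ET₀ = 1.02 × 3.6900 = 3.7638 mm/d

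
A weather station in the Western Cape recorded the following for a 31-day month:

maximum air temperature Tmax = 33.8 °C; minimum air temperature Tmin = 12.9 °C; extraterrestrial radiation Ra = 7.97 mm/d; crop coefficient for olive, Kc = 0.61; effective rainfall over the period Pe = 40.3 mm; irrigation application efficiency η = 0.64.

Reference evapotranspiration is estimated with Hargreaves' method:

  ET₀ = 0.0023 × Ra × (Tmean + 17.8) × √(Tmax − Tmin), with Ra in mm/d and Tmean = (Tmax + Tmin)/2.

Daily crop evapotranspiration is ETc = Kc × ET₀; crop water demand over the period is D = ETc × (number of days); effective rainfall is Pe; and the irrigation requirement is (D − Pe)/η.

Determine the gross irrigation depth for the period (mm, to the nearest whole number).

Tmean = (33.8 + 12.9)/2 = 23.35 °C
ET₀ = 0.0023 × 7.97 × (23.35 + 17.8) × √20.9 = 0.0023 × 7.97 × 41.15 × 4.5717 = 3.4485 mm/d
ETc = Kc × ET₀ = 0.61 × 3.4485 = 2.1036 mm/d
Crop demand D = ETc × 31 d = 2.1036 × 31 = 65.212 mm
D − Pe = 65.212 − 40.3 = 24.912 mm
Gross irrigation = 24.912 / 0.64 = 38.925 mm

39 mm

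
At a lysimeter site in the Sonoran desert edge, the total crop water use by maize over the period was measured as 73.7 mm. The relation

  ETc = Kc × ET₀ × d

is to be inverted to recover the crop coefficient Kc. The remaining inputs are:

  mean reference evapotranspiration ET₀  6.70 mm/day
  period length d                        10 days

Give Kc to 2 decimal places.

ETc = Kc × ET₀ × d  ⇒  Kc = ETc / (ET₀ × d)
Kc = 73.7 / (6.70 × 10) = 73.7 / 67.00 = 1.1000

1.10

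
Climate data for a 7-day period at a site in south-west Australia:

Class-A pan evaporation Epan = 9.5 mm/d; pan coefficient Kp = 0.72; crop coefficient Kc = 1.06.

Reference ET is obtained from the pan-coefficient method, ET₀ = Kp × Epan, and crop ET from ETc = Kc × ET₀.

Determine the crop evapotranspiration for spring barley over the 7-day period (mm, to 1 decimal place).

ET₀ = 0.72 × 9.5 = 6.8400 mm/d
ETc = Kc × ET₀ = 1.06 × 6.8400 = 7.2504 mm/d
Over 7 days: 7.2504 × 7 = 50.753 mm

50.8 mm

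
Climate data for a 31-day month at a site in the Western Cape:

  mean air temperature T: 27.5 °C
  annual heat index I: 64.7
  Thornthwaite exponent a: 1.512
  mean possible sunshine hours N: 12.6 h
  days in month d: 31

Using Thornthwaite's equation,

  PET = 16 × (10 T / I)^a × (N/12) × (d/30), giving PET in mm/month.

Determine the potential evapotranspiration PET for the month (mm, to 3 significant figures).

10T/I = 10 × 27.5 / 64.7 = 4.2504
(10T/I)^a = 4.2504^1.512 = 8.9163
Uncorrected PET = 16 × 8.9163 = 142.661 mm
Correction = (N/12)(d/30) = (12.6/12)(31/30) = 1.0850
PET = 142.661 × 1.0850 = 154.787 mm/month

155 mm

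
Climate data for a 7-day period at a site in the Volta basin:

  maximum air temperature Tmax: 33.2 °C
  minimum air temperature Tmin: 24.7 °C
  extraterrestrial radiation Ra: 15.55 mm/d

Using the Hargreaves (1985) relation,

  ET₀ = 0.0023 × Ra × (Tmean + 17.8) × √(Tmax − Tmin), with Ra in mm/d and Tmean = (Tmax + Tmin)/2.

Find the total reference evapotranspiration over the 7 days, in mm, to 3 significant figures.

Tmean = (33.2 + 24.7)/2 = 28.95 °C
ET₀ = 0.0023 × 15.55 × (28.95 + 17.8) × √8.5 = 0.0023 × 15.55 × 46.75 × 2.9155 = 4.8748 mm/d
Over 7 days: 4.8748 × 7 = 34.124 mm

34.1 mm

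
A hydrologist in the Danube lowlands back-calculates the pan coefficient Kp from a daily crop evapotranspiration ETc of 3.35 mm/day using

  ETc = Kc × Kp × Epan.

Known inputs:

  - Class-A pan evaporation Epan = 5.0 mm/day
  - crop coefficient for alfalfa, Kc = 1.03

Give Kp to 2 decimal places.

0.65

ETc = Kc × Kp × Epan  ⇒  Kp = ETc / (Kc × Epan)
Kp = 3.35 / (1.03 × 5.0) = 3.35 / 5.150 = 0.6505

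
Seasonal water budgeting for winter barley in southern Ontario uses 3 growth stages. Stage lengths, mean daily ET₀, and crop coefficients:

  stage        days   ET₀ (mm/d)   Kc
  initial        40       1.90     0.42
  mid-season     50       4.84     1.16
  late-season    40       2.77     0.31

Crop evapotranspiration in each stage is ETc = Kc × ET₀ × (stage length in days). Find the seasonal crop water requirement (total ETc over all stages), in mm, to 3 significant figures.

347 mm

initial: 0.42 × 1.90 × 40 = 31.92 mm
mid-season: 1.16 × 4.84 × 50 = 280.72 mm
late-season: 0.31 × 2.77 × 40 = 34.35 mm
Seasonal total = 346.99 mm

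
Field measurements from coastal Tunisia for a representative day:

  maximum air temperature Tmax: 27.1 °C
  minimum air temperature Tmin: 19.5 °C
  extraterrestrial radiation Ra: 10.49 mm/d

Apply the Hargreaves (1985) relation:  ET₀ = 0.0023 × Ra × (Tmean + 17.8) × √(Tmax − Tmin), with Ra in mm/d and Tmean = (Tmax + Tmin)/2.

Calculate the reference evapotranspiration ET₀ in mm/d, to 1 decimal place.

Tmean = (27.1 + 19.5)/2 = 23.30 °C
ET₀ = 0.0023 × 10.49 × (23.30 + 17.8) × √7.6 = 0.0023 × 10.49 × 41.10 × 2.7568 = 2.7337 mm/d

2.7 mm/d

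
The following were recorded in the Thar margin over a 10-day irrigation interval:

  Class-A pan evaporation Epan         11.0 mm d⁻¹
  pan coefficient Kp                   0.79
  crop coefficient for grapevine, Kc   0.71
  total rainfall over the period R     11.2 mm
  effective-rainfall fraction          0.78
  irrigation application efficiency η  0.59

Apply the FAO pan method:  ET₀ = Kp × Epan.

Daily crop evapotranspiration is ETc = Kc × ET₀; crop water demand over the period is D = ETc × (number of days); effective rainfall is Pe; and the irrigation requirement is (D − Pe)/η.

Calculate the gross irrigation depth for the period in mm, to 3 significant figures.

ET₀ = 0.79 × 11.0 = 8.6900 mm/d
ETc = Kc × ET₀ = 0.71 × 8.6900 = 6.1699 mm/d
Crop demand D = ETc × 10 d = 6.1699 × 10 = 61.699 mm
Pe = 0.78 × 11.2 = 8.736 mm
D − Pe = 61.699 − 8.736 = 52.963 mm
Gross irrigation = 52.963 / 0.59 = 89.768 mm

89.8 mm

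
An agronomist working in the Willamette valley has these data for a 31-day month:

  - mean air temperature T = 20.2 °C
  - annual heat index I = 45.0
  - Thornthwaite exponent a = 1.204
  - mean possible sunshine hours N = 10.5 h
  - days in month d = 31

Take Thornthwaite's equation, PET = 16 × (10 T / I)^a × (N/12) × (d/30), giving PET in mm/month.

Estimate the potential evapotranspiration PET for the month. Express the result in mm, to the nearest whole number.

88 mm

10T/I = 10 × 20.2 / 45.0 = 4.4889
(10T/I)^a = 4.4889^1.204 = 6.0978
Uncorrected PET = 16 × 6.0978 = 97.565 mm
Correction = (N/12)(d/30) = (10.5/12)(31/30) = 0.9042
PET = 97.565 × 0.9042 = 88.218 mm/month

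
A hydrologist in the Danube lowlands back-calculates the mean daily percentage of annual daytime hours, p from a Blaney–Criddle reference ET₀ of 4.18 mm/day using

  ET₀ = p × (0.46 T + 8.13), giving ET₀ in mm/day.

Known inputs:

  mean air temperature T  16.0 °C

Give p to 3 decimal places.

p = ET₀ / (0.46 T + 8.13) = 4.18 / (0.46 × 16.0 + 8.13) = 4.18 / 15.490 = 0.2699

0.270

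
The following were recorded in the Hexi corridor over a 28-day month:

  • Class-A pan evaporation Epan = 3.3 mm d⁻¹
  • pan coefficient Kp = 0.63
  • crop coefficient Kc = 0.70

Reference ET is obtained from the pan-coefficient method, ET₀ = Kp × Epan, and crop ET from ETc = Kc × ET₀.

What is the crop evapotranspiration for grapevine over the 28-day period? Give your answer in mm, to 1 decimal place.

ET₀ = 0.63 × 3.3 = 2.0790 mm/d
ETc = Kc × ET₀ = 0.70 × 2.0790 = 1.4553 mm/d
Over 28 days: 1.4553 × 28 = 40.748 mm

40.7 mm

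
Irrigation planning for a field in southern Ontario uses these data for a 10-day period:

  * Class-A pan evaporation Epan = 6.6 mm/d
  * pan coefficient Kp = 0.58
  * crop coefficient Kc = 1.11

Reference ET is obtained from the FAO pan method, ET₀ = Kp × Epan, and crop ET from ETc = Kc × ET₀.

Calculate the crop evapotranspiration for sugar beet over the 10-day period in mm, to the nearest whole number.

42 mm

ET₀ = 0.58 × 6.6 = 3.8280 mm/d
ETc = Kc × ET₀ = 1.11 × 3.8280 = 4.2491 mm/d
Over 10 days: 4.2491 × 10 = 42.491 mm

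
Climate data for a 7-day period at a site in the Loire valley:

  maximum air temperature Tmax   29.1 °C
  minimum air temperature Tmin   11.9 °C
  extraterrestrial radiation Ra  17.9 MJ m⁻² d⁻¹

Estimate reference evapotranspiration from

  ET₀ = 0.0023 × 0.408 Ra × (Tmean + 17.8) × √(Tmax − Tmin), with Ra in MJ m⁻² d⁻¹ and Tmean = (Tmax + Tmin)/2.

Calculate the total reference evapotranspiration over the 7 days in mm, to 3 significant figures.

Tmean = (29.1 + 11.9)/2 = 20.50 °C
0.408 Ra = 0.408 × 17.9 = 7.3032 mm/d equivalent
ET₀ = 0.0023 × 7.3032 × (20.50 + 17.8) × √17.2 = 0.0023 × 7.3032 × 38.30 × 4.1473 = 2.6681 mm/d
Over 7 days: 2.6681 × 7 = 18.677 mm

18.7 mm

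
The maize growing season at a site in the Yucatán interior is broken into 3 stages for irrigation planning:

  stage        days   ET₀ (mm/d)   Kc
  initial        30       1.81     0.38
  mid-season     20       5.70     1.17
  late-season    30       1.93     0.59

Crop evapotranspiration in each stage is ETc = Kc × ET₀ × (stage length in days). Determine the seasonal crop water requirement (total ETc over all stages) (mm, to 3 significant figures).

188 mm

initial: 0.38 × 1.81 × 30 = 20.63 mm
mid-season: 1.17 × 5.70 × 20 = 133.38 mm
late-season: 0.59 × 1.93 × 30 = 34.16 mm
Seasonal total = 188.17 mm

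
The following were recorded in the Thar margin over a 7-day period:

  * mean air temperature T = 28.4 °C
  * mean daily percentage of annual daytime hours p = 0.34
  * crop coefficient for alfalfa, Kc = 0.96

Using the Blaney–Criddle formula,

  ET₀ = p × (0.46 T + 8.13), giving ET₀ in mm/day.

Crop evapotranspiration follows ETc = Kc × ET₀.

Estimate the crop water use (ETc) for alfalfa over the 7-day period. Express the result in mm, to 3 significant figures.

ET₀ = 0.34 × (0.46 × 28.4 + 8.13) = 0.34 × 21.194 = 7.2060 mm/d
ETc = Kc × ET₀ = 0.96 × 7.2060 = 6.9178 mm/d
Over 7 days: 6.9178 × 7 = 48.425 mm

48.4 mm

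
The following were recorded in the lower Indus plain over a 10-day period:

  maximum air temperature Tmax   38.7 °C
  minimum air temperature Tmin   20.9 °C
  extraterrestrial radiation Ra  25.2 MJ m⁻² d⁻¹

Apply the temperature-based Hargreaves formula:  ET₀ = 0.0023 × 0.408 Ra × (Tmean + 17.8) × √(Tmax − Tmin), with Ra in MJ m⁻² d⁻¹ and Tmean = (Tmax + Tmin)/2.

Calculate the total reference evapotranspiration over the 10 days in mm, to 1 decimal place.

47.5 mm

Tmean = (38.7 + 20.9)/2 = 29.80 °C
0.408 Ra = 0.408 × 25.2 = 10.2816 mm/d equivalent
ET₀ = 0.0023 × 10.2816 × (29.80 + 17.8) × √17.8 = 0.0023 × 10.2816 × 47.60 × 4.2190 = 4.7490 mm/d
Over 10 days: 4.7490 × 10 = 47.490 mm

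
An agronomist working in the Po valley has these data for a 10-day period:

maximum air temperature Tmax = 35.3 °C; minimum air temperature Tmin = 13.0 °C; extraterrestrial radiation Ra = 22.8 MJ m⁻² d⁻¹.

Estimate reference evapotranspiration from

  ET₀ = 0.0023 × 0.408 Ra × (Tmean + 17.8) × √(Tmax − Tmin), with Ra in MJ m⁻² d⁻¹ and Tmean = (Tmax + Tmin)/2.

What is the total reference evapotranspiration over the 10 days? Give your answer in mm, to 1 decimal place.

42.4 mm

Tmean = (35.3 + 13.0)/2 = 24.15 °C
0.408 Ra = 0.408 × 22.8 = 9.3024 mm/d equivalent
ET₀ = 0.0023 × 9.3024 × (24.15 + 17.8) × √22.3 = 0.0023 × 9.3024 × 41.95 × 4.7223 = 4.2385 mm/d
Over 10 days: 4.2385 × 10 = 42.385 mm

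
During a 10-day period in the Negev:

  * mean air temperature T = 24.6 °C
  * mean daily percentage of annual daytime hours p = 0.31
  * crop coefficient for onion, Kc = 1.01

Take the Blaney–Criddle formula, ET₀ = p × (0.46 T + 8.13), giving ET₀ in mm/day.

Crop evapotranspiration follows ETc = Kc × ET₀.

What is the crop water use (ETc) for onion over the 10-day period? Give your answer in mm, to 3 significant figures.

60.9 mm

ET₀ = 0.31 × (0.46 × 24.6 + 8.13) = 0.31 × 19.446 = 6.0283 mm/d
ETc = Kc × ET₀ = 1.01 × 6.0283 = 6.0886 mm/d
Over 10 days: 6.0886 × 10 = 60.886 mm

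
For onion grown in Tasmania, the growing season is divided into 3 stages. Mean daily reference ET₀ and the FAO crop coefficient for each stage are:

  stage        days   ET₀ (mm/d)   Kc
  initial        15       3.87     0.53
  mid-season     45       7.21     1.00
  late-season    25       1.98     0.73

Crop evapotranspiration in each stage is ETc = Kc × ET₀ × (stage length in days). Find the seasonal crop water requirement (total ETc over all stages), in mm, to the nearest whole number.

initial: 0.53 × 3.87 × 15 = 30.77 mm
mid-season: 1.00 × 7.21 × 45 = 324.45 mm
late-season: 0.73 × 1.98 × 25 = 36.14 mm
Seasonal total = 391.36 mm

391 mm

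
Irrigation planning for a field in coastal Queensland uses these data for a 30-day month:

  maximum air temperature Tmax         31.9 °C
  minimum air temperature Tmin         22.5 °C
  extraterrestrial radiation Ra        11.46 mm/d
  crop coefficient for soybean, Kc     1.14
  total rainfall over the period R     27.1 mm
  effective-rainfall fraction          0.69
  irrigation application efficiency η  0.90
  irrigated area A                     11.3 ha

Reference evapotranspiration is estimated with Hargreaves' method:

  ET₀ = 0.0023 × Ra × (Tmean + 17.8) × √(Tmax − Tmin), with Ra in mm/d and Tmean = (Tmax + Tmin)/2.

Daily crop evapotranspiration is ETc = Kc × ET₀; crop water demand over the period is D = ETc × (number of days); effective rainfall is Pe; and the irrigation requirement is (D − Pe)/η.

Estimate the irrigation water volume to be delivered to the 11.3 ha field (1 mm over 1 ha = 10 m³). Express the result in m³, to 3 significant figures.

13300 m³

Tmean = (31.9 + 22.5)/2 = 27.20 °C
ET₀ = 0.0023 × 11.46 × (27.20 + 17.8) × √9.4 = 0.0023 × 11.46 × 45.00 × 3.0659 = 3.6365 mm/d
ETc = Kc × ET₀ = 1.14 × 3.6365 = 4.1456 mm/d
Crop demand D = ETc × 30 d = 4.1456 × 30 = 124.368 mm
Pe = 0.69 × 27.1 = 18.699 mm
D − Pe = 124.368 − 18.699 = 105.669 mm
Gross irrigation = 105.669 / 0.90 = 117.410 mm
Volume = 117.410 mm × 11.3 ha × 10 = 13267.3 m³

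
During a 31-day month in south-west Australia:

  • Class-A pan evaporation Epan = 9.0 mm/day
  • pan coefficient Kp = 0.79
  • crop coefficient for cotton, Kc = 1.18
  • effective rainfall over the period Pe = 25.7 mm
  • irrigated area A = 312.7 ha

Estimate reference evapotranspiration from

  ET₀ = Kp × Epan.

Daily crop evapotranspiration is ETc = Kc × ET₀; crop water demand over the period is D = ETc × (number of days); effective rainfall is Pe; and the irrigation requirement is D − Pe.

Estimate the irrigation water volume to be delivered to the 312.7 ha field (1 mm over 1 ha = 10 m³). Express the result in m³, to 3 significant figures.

ET₀ = 0.79 × 9.0 = 7.1100 mm/d
ETc = Kc × ET₀ = 1.18 × 7.1100 = 8.3898 mm/d
Crop demand D = ETc × 31 d = 8.3898 × 31 = 260.084 mm
D − Pe = 260.084 − 25.7 = 234.384 mm
Volume = 234.384 mm × 312.7 ha × 10 = 732918.8 m³

733000 m³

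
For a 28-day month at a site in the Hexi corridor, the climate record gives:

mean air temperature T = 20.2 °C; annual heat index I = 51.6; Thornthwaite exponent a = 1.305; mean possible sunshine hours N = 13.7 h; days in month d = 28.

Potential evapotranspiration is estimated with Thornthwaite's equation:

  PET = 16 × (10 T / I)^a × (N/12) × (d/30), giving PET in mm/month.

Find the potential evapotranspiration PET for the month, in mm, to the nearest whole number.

101 mm

10T/I = 10 × 20.2 / 51.6 = 3.9147
(10T/I)^a = 3.9147^1.305 = 5.9357
Uncorrected PET = 16 × 5.9357 = 94.971 mm
Correction = (N/12)(d/30) = (13.7/12)(28/30) = 1.0656
PET = 94.971 × 1.0656 = 101.201 mm/month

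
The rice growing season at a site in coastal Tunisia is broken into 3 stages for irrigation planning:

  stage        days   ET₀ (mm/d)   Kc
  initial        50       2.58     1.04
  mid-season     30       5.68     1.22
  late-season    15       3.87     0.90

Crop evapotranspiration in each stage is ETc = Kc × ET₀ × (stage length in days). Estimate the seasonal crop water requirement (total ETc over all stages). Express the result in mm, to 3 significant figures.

394 mm

initial: 1.04 × 2.58 × 50 = 134.16 mm
mid-season: 1.22 × 5.68 × 30 = 207.89 mm
late-season: 0.90 × 3.87 × 15 = 52.25 mm
Seasonal total = 394.30 mm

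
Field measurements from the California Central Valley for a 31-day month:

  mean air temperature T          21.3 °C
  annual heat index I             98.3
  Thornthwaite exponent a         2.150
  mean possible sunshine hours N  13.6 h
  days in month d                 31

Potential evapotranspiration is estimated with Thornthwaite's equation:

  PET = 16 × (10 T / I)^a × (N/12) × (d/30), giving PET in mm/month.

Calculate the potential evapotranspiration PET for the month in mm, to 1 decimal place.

98.8 mm

10T/I = 10 × 21.3 / 98.3 = 2.1668
(10T/I)^a = 2.1668^2.150 = 5.2724
Uncorrected PET = 16 × 5.2724 = 84.358 mm
Correction = (N/12)(d/30) = (13.6/12)(31/30) = 1.1711
PET = 84.358 × 1.1711 = 98.792 mm/month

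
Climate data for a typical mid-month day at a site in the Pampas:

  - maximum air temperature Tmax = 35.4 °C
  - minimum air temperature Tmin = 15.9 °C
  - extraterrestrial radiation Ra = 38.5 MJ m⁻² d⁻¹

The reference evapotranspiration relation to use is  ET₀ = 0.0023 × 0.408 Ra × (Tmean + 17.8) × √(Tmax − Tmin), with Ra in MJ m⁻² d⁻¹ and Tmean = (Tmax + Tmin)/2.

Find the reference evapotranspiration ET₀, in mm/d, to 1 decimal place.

Tmean = (35.4 + 15.9)/2 = 25.65 °C
0.408 Ra = 0.408 × 38.5 = 15.7080 mm/d equivalent
ET₀ = 0.0023 × 15.7080 × (25.65 + 17.8) × √19.5 = 0.0023 × 15.7080 × 43.45 × 4.4159 = 6.9320 mm/d

6.9 mm/d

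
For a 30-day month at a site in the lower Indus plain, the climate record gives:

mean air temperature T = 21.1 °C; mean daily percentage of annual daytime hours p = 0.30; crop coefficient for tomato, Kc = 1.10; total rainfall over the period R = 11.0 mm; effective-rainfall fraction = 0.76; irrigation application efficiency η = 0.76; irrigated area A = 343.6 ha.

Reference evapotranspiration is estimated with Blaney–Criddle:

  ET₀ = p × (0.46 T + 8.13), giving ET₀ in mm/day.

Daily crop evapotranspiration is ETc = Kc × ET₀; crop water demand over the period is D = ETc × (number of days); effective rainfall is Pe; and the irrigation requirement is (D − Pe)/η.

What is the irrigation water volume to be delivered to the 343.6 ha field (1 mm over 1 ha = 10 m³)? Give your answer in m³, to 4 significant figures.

ET₀ = 0.30 × (0.46 × 21.1 + 8.13) = 0.30 × 17.836 = 5.3508 mm/d
ETc = Kc × ET₀ = 1.10 × 5.3508 = 5.8859 mm/d
Crop demand D = ETc × 30 d = 5.8859 × 30 = 176.577 mm
Pe = 0.76 × 11.0 = 8.360 mm
D − Pe = 176.577 − 8.360 = 168.217 mm
Gross irrigation = 168.217 / 0.76 = 221.338 mm
Volume = 221.338 mm × 343.6 ha × 10 = 760517.4 m³

760500 m³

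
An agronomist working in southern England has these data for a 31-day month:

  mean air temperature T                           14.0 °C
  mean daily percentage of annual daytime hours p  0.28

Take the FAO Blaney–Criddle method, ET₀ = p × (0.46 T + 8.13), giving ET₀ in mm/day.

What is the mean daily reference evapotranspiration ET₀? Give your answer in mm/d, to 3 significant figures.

4.08 mm/d

ET₀ = 0.28 × (0.46 × 14.0 + 8.13) = 0.28 × 14.570 = 4.0796 mm/d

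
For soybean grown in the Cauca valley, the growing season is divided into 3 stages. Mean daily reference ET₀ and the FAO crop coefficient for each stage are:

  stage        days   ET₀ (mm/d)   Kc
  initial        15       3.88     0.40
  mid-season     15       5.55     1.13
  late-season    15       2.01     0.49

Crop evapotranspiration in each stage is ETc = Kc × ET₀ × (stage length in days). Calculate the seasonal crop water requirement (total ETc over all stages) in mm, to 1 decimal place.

132.1 mm

initial: 0.40 × 3.88 × 15 = 23.28 mm
mid-season: 1.13 × 5.55 × 15 = 94.07 mm
late-season: 0.49 × 2.01 × 15 = 14.77 mm
Seasonal total = 132.12 mm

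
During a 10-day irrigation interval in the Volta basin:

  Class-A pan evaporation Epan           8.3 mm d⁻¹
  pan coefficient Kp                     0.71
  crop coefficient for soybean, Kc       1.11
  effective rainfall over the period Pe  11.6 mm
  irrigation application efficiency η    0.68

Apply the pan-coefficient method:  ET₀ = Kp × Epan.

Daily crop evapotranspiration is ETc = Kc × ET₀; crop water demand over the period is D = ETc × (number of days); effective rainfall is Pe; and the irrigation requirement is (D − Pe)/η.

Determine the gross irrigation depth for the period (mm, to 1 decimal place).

79.1 mm

ET₀ = 0.71 × 8.3 = 5.8930 mm/d
ETc = Kc × ET₀ = 1.11 × 5.8930 = 6.5412 mm/d
Crop demand D = ETc × 10 d = 6.5412 × 10 = 65.412 mm
D − Pe = 65.412 − 11.6 = 53.812 mm
Gross irrigation = 53.812 / 0.68 = 79.135 mm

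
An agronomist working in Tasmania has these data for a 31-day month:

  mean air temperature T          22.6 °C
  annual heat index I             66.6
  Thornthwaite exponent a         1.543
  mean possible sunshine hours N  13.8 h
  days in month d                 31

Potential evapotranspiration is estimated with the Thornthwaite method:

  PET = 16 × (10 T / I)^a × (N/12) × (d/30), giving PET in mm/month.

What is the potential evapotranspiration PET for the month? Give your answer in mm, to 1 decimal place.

125.3 mm

10T/I = 10 × 22.6 / 66.6 = 3.3934
(10T/I)^a = 3.3934^1.543 = 6.5882
Uncorrected PET = 16 × 6.5882 = 105.411 mm
Correction = (N/12)(d/30) = (13.8/12)(31/30) = 1.1883
PET = 105.411 × 1.1883 = 125.260 mm/month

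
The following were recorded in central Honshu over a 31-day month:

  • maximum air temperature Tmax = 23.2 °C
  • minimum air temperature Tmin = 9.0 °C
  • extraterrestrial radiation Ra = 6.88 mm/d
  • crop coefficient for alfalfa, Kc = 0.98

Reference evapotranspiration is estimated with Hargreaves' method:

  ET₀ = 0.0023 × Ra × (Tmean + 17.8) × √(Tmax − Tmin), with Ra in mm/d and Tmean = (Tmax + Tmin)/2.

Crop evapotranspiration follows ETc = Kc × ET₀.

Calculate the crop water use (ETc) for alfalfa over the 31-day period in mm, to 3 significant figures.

Tmean = (23.2 + 9.0)/2 = 16.10 °C
ET₀ = 0.0023 × 6.88 × (16.10 + 17.8) × √14.2 = 0.0023 × 6.88 × 33.90 × 3.7683 = 2.0214 mm/d
ETc = Kc × ET₀ = 0.98 × 2.0214 = 1.9810 mm/d
Over 31 days: 1.9810 × 31 = 61.411 mm

61.4 mm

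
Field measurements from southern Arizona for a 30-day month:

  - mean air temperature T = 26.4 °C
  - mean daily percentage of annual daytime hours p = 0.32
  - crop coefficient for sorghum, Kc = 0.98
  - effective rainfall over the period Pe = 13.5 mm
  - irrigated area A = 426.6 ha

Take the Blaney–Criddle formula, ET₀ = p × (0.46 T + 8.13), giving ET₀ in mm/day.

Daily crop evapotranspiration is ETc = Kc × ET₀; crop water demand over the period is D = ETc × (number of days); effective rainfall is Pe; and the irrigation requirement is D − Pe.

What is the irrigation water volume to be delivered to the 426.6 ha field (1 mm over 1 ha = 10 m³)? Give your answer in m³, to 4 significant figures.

756100 m³

ET₀ = 0.32 × (0.46 × 26.4 + 8.13) = 0.32 × 20.274 = 6.4877 mm/d
ETc = Kc × ET₀ = 0.98 × 6.4877 = 6.3579 mm/d
Crop demand D = ETc × 30 d = 6.3579 × 30 = 190.737 mm
D − Pe = 190.737 − 13.5 = 177.237 mm
Volume = 177.237 mm × 426.6 ha × 10 = 756093.0 m³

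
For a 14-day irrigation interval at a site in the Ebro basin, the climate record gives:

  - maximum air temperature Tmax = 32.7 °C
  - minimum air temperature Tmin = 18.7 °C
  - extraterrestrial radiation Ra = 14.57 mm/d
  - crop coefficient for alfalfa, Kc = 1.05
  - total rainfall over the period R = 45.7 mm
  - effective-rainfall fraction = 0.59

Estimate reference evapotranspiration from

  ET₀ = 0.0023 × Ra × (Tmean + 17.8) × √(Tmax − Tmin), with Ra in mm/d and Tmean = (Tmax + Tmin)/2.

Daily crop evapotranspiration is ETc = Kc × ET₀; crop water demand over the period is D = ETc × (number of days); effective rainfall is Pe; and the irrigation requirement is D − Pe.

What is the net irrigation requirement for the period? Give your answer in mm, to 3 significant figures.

53.2 mm

Tmean = (32.7 + 18.7)/2 = 25.70 °C
ET₀ = 0.0023 × 14.57 × (25.70 + 17.8) × √14.0 = 0.0023 × 14.57 × 43.50 × 3.7417 = 5.4544 mm/d
ETc = Kc × ET₀ = 1.05 × 5.4544 = 5.7271 mm/d
Crop demand D = ETc × 14 d = 5.7271 × 14 = 80.179 mm
Pe = 0.59 × 45.7 = 26.963 mm
D − Pe = 80.179 − 26.963 = 53.216 mm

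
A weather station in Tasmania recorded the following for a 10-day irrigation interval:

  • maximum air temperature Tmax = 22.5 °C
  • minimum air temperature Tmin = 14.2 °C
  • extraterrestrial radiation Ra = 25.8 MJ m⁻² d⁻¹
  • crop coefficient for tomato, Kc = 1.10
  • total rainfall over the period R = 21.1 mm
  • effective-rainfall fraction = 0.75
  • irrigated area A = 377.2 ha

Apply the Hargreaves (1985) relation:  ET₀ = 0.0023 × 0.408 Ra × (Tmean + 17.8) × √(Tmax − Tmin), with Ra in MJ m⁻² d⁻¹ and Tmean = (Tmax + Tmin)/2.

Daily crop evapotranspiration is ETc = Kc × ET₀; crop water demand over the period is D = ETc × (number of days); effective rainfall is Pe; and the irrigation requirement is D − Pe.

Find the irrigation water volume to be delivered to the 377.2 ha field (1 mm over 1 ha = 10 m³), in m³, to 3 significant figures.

Tmean = (22.5 + 14.2)/2 = 18.35 °C
0.408 Ra = 0.408 × 25.8 = 10.5264 mm/d equivalent
ET₀ = 0.0023 × 10.5264 × (18.35 + 17.8) × √8.3 = 0.0023 × 10.5264 × 36.15 × 2.8810 = 2.5215 mm/d
ETc = Kc × ET₀ = 1.10 × 2.5215 = 2.7737 mm/d
Crop demand D = ETc × 10 d = 2.7737 × 10 = 27.737 mm
Pe = 0.75 × 21.1 = 15.825 mm
D − Pe = 27.737 − 15.825 = 11.912 mm
Volume = 11.912 mm × 377.2 ha × 10 = 44932.1 m³

44900 m³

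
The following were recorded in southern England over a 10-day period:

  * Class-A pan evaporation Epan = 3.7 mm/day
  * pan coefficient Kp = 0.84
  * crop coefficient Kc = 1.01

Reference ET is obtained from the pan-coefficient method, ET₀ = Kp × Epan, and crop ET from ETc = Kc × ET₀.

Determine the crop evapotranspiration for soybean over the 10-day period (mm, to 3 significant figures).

31.4 mm

ET₀ = 0.84 × 3.7 = 3.1080 mm/d
ETc = Kc × ET₀ = 1.01 × 3.1080 = 3.1391 mm/d
Over 10 days: 3.1391 × 10 = 31.391 mm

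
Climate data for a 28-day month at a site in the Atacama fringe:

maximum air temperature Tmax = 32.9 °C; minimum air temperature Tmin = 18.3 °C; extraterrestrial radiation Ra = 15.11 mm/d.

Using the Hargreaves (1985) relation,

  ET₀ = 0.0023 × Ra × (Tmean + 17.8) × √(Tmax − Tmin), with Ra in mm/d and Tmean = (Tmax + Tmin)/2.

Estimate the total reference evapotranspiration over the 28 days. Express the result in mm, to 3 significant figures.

Tmean = (32.9 + 18.3)/2 = 25.60 °C
ET₀ = 0.0023 × 15.11 × (25.60 + 17.8) × √14.6 = 0.0023 × 15.11 × 43.40 × 3.8210 = 5.7631 mm/d
Over 28 days: 5.7631 × 28 = 161.367 mm

161 mm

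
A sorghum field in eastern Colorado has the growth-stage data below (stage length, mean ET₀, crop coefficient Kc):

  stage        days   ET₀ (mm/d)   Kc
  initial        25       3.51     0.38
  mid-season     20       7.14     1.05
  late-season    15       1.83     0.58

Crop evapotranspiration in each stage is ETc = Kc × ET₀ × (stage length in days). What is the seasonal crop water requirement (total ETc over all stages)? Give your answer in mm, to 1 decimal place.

199.2 mm

initial: 0.38 × 3.51 × 25 = 33.35 mm
mid-season: 1.05 × 7.14 × 20 = 149.94 mm
late-season: 0.58 × 1.83 × 15 = 15.92 mm
Seasonal total = 199.21 mm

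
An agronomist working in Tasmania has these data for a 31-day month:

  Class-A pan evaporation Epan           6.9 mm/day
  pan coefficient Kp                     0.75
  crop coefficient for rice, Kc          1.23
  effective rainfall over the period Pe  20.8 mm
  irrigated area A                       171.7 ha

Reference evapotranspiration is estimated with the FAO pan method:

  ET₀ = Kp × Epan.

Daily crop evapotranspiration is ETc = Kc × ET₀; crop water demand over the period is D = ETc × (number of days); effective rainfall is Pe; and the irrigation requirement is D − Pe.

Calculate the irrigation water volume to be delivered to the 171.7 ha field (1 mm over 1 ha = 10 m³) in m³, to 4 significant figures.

303100 m³

ET₀ = 0.75 × 6.9 = 5.1750 mm/d
ETc = Kc × ET₀ = 1.23 × 5.1750 = 6.3653 mm/d
Crop demand D = ETc × 31 d = 6.3653 × 31 = 197.324 mm
D − Pe = 197.324 − 20.8 = 176.524 mm
Volume = 176.524 mm × 171.7 ha × 10 = 303091.7 m³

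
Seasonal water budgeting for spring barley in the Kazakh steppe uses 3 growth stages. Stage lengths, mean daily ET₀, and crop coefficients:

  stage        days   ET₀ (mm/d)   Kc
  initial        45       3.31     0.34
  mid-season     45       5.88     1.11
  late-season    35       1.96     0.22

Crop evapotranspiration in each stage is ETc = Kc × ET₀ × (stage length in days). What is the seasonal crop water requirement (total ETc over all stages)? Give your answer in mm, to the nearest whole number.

initial: 0.34 × 3.31 × 45 = 50.64 mm
mid-season: 1.11 × 5.88 × 45 = 293.71 mm
late-season: 0.22 × 1.96 × 35 = 15.09 mm
Seasonal total = 359.44 mm

359 mm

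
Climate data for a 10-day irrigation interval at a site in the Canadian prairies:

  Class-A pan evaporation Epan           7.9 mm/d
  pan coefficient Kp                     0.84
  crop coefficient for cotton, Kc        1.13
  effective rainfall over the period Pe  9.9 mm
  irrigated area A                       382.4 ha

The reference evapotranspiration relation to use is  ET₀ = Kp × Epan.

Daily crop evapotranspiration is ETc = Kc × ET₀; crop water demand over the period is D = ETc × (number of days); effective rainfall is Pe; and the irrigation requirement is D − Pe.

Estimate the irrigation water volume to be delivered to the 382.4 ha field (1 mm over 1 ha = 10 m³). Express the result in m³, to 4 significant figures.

248900 m³

ET₀ = 0.84 × 7.9 = 6.6360 mm/d
ETc = Kc × ET₀ = 1.13 × 6.6360 = 7.4987 mm/d
Crop demand D = ETc × 10 d = 7.4987 × 10 = 74.987 mm
D − Pe = 74.987 − 9.9 = 65.087 mm
Volume = 65.087 mm × 382.4 ha × 10 = 248892.7 m³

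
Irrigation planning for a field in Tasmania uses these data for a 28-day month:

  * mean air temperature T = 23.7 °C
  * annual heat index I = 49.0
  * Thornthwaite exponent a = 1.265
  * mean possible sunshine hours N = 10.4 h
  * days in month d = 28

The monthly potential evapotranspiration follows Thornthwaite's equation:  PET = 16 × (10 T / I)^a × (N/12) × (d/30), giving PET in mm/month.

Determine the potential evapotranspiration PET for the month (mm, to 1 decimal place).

95.1 mm

10T/I = 10 × 23.7 / 49.0 = 4.8367
(10T/I)^a = 4.8367^1.265 = 7.3444
Uncorrected PET = 16 × 7.3444 = 117.510 mm
Correction = (N/12)(d/30) = (10.4/12)(28/30) = 0.8089
PET = 117.510 × 0.8089 = 95.054 mm/month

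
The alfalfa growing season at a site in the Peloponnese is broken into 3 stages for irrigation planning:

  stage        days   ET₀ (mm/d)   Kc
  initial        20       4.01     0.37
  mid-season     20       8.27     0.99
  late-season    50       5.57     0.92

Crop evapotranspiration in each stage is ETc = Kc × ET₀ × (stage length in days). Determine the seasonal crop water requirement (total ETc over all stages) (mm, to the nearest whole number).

initial: 0.37 × 4.01 × 20 = 29.67 mm
mid-season: 0.99 × 8.27 × 20 = 163.75 mm
late-season: 0.92 × 5.57 × 50 = 256.22 mm
Seasonal total = 449.64 mm

450 mm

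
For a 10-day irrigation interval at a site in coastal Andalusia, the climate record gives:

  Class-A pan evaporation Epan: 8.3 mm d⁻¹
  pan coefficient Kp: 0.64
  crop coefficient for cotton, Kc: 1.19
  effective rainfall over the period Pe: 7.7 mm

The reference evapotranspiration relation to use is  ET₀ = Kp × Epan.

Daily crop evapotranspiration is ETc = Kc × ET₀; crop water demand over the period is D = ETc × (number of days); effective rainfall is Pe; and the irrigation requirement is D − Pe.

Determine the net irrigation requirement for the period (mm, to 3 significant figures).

ET₀ = 0.64 × 8.3 = 5.3120 mm/d
ETc = Kc × ET₀ = 1.19 × 5.3120 = 6.3213 mm/d
Crop demand D = ETc × 10 d = 6.3213 × 10 = 63.213 mm
D − Pe = 63.213 − 7.7 = 55.513 mm

55.5 mm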